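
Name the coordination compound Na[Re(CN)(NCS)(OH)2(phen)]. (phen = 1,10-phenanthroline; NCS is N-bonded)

sodium cyanodihydroxoisothiocyanato(1,10-phenanthroline)rhenate(III)

The 1 sodium counter-ion carries a total charge of +1, so each complex ion is 1−.
Ligand charges: 1×1,10-phenanthroline (neutral), 2×hydroxo (-1 each), 1×isothiocyanato (-1 each), 1×cyano (-1 each); total -4. So Re + (-4) = 1−, giving Re = +3.
Ligands are named alphabetically: cyano before hydroxo before isothiocyanato before phenanthroline.
The complex ion is anionic, so rhenium takes the -ate form rhenate(III).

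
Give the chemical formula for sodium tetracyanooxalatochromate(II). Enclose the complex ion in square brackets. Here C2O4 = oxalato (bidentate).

Na4[Cr(C2O4)(CN)4]

Ligands: 4 cyano (CN, -1), 1 oxalato (C2O4, -2). Ligand charge sum = -6.
Charge balance with sodium (+1) requires 1 complex ion per 4 sodium.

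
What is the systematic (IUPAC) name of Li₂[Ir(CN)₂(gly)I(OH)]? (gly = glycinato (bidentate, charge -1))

The 2 lithium counter-ions carry a total charge of +2, so each complex ion is 2−.
Ligand charges: 1×hydroxo (-1 each), 1×iodo (-1 each), 1×glycinato (-1 each), 2×cyano (-1 each); total -5. So Ir + (-5) = 2−, giving Ir = +3.
The complex ion is anionic, so iridium takes the -ate form iridate(III).

lithium dicyano(glycinato)hydroxoiodoiridate(III)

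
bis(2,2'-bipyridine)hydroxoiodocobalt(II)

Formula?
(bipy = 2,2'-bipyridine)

[Co(bipy)2I(OH)]

Ligands: 2 2,2'-bipyridine (bipy, neutral), 1 hydroxo (OH, -1), 1 iodo (I, -1). Ligand charge sum = -2.
With Co in oxidation state +2, the complex ion is [Co...].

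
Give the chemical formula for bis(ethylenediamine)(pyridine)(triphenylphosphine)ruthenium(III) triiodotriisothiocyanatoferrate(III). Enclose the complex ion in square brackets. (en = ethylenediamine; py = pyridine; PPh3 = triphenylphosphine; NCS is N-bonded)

Cation [Ru…]: ligand charges 0, Ru(III) ⇒ ion charge 3+.
Anion [Fe…]: ligand charges -6, Fe(III) ⇒ ion charge 3−.
One 3+ cation balances one 3− anion.

[Ru(en)2(PPh3)(py)][FeI3(NCS)3]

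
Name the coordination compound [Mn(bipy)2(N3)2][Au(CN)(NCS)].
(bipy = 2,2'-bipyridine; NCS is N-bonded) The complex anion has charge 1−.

Both ions are complex: the cation is named first with the plain metal name, the anion second with the -ate form; each ion's ligands are alphabetised independently.
The complex anion is given as 1−; its ligand charges sum to -2, so Au = +1.
A 1:1 salt means the cation carries the equal and opposite charge, 1+.
Cation: ligand charges sum to -2; for the ion to be 1+, Mn = +3.

diazidobis(2,2'-bipyridine)manganese(III) cyanoisothiocyanatoaurate(I)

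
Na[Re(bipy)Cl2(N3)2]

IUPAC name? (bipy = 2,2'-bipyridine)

sodium diazido(2,2'-bipyridine)dichlororhenate(III)

The 1 sodium counter-ion carries a total charge of +1, so each complex ion is 1−.
Ligand charges: 1×2,2'-bipyridine (neutral), 2×azido (-1 each), 2×chloro (-1 each); total -4. So Re + (-4) = 1−, giving Re = +3.
The complex ion is anionic, so rhenium takes the -ate form rhenate(III).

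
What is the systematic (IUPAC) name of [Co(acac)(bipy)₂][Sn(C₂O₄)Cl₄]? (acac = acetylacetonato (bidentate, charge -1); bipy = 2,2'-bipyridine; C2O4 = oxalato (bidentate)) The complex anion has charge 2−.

(acetylacetonato)bis(2,2'-bipyridine)cobalt(III) tetrachlorooxalatostannate(IV)

Both ions are complex: the cation is named first with the plain metal name, the anion second with the -ate form; each ion's ligands are alphabetised independently.
The complex anion is given as 2−; its ligand charges sum to -6, so Sn = +4.
A 1:1 salt means the cation carries the equal and opposite charge, 2+.
Cation: ligand charges sum to -1; for the ion to be 2+, Co = +3.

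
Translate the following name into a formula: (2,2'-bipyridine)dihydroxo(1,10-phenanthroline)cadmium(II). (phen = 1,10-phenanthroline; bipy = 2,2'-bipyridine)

Ligands: 1 1,10-phenanthroline (phen, neutral), 2 hydroxo (OH, -1), 1 2,2'-bipyridine (bipy, neutral). Ligand charge sum = -2.
With Cd in oxidation state +2, the complex ion is [Cd...].

[Cd(bipy)(OH)2(phen)]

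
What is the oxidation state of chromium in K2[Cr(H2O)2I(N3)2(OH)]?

2 potassium outside the brackets (+1 each) → the complex ion is 2−.
Ligand charges: 2×H2O neutral; 2×N3 = -2; 1×I = -1; 1×OH = -1; sum -4.
Cr + (-4) = 2− ⇒ Cr is +2.

+2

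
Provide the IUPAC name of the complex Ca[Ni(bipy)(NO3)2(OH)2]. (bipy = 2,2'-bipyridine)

The 1 calcium counter-ion carries a total charge of +2, so each complex ion is 2−.
Ligand charges: 2×hydroxo (-1 each), 1×2,2'-bipyridine (neutral), 2×nitrato (-1 each); total -4. So Ni + (-4) = 2−, giving Ni = +2.
The complex ion is anionic, so nickel takes the -ate form nickelate(II).

calcium (2,2'-bipyridine)dihydroxodinitratonickelate(II)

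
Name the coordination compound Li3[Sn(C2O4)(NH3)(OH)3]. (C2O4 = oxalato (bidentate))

lithium amminetrihydroxooxalatostannate(II)

The 3 lithium counter-ions carry a total charge of +3, so each complex ion is 3−.
Ligand charges: 1×ammine (neutral), 1×oxalato (-2 each), 3×hydroxo (-1 each); total -5. So Sn + (-5) = 3−, giving Sn = +2.
Ligands are named alphabetically: ammine before hydroxo before oxalato.
The complex ion is anionic, so tin takes the -ate form stannate(II).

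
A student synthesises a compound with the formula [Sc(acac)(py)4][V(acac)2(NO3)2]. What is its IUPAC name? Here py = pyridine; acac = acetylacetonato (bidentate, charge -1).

Scandium is always +3 in its complexes; the cation's ligand charges sum to -1, so the complex cation is 2+.
A 1:1 salt means the anion carries the equal and opposite charge, 2−.
Anion: ligand charges sum to -4; for the ion to be 2−, V = +2.

(acetylacetonato)tetrakis(pyridine)scandium(III) bis(acetylacetonato)dinitratovanadate(II)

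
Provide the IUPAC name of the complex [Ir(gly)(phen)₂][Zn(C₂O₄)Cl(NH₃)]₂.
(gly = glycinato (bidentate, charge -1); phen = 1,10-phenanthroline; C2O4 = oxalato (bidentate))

(glycinato)bis(1,10-phenanthroline)iridium(III) amminechlorooxalatozincate(II)

Zinc is always +2 in its complexes; the anion's ligand charges sum to -3, so the complex anion is 1−.
With 2 anions per cation, the cation must be 2×1 = 2+.
Cation: ligand charges sum to -1; for the ion to be 2+, Ir = +3.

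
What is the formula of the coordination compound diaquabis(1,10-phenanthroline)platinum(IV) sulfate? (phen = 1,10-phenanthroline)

[Pt(H2O)2(phen)2](SO4)2

Ligands: 2 1,10-phenanthroline (phen, neutral), 2 aqua (H2O, neutral). Ligand charge sum = 0.
With Pt in oxidation state +4, the complex ion is [Pt...]^4+.
Charge balance with sulfate (-2) requires 1 complex ion per 2 sulfate.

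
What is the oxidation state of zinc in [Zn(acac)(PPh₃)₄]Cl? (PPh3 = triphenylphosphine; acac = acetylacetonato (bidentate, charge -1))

1 chloride outside the brackets (-1 each) → the complex ion is 1+.
Ligand charges: 4×PPh3 neutral; 1×acac = -1; sum -1.
Zn + (-1) = 1+ ⇒ Zn is +2.

+2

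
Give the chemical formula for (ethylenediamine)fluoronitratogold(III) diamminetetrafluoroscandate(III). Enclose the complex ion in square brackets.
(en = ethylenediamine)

Cation [Au…]: ligand charges -2, Au(III) ⇒ ion charge 1+.
Anion [Sc…]: ligand charges -4, Sc(III) ⇒ ion charge 1−.

[Au(en)F(NO3)][ScF4(NH3)2]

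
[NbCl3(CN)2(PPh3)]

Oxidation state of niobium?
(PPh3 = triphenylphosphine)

+5

No counter-ion: the bracketed complex is neutral.
Ligand charges: 3×Cl = -3; 1×PPh3 neutral; 2×CN = -2; sum -5.
Nb + (-5) = 0 ⇒ Nb is +5.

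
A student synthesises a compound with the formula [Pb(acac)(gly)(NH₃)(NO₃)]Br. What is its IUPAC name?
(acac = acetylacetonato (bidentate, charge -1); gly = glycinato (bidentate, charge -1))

(acetylacetonato)ammine(glycinato)nitratolead(IV) bromide

The 1 bromide counter-ion carries a total charge of -1, so each complex ion is 1+.
Ligand charges: 1×acetylacetonato (-1 each), 1×nitrato (-1 each), 1×glycinato (-1 each), 1×ammine (neutral); total -3. So Pb + (-3) = 1+, giving Pb = +4.
Ligands are named alphabetically: acetylacetonato before ammine before glycinato before nitrato.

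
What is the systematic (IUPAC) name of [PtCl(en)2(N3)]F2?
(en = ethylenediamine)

azidochlorobis(ethylenediamine)platinum(IV) fluoride

The 2 fluoride counter-ions carry a total charge of -2, so each complex ion is 2+.
Ligand charges: 1×chloro (-1 each), 2×ethylenediamine (neutral), 1×azido (-1 each); total -2. So Pt + (-2) = 2+, giving Pt = +4.
Ligands are named alphabetically: azido before chloro before ethylenediamine.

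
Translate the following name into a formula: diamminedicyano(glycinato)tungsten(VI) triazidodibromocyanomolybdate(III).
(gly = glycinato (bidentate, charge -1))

[W(CN)2(gly)(NH3)2][MoBr2(CN)(N3)3]

Cation [W…]: ligand charges -3, W(VI) ⇒ ion charge 3+.
Anion [Mo…]: ligand charges -6, Mo(III) ⇒ ion charge 3−.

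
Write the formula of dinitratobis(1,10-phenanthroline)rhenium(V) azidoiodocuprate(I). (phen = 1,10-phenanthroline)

[Re(NO3)2(phen)2][CuI(N3)]3

Cation [Re…]: ligand charges -2, Re(V) ⇒ ion charge 3+.
Anion [Cu…]: ligand charges -2, Cu(I) ⇒ ion charge 1−.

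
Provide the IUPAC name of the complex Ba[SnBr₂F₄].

barium dibromotetrafluorostannate(IV)

The 1 barium counter-ion carries a total charge of +2, so each complex ion is 2−.
Ligand charges: 2×bromo (-1 each), 4×fluoro (-1 each); total -6. So Sn + (-6) = 2−, giving Sn = +4.
The complex ion is anionic, so tin takes the -ate form stannate(IV).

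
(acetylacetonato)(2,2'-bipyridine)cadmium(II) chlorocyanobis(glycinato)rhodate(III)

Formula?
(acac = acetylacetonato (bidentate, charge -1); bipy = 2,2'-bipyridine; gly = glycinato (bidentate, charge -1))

[Cd(acac)(bipy)][RhCl(CN)(gly)2]

Cation [Cd…]: ligand charges -1, Cd(II) ⇒ ion charge 1+.
Anion [Rh…]: ligand charges -4, Rh(III) ⇒ ion charge 1−.
One 1+ cation balances one 1− anion.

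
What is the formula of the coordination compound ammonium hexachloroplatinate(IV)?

(NH4)2[PtCl6]

Ligands: 6 chloro (Cl, -1). Ligand charge sum = -6.
Charge balance with ammonium (+1) requires 1 complex ion per 2 ammonium.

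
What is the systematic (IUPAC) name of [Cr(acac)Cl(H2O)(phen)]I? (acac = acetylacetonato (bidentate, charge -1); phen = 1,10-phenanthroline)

The 1 iodide counter-ion carries a total charge of -1, so each complex ion is 1+.
Ligand charges: 1×chloro (-1 each), 1×acetylacetonato (-1 each), 1×1,10-phenanthroline (neutral), 1×aqua (neutral); total -2. So Cr + (-2) = 1+, giving Cr = +3.
Ligands are named alphabetically: acetylacetonato before aqua before chloro before phenanthroline.

(acetylacetonato)aquachloro(1,10-phenanthroline)chromium(III) iodide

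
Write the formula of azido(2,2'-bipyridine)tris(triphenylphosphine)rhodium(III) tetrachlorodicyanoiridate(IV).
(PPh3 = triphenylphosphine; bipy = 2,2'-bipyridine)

Cation [Rh…]: ligand charges -1, Rh(III) ⇒ ion charge 2+.
Anion [Ir…]: ligand charges -6, Ir(IV) ⇒ ion charge 2−.
One 2+ cation balances one 2− anion.

[Rh(bipy)(N3)(PPh3)3][IrCl4(CN)2]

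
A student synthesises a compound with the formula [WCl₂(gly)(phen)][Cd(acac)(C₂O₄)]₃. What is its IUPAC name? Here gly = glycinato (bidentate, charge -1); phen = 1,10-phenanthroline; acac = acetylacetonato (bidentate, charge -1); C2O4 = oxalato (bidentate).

Cadmium is always +2 in its complexes; the anion's ligand charges sum to -3, so the complex anion is 1−.
With 3 anions per cation, the cation must be 3×1 = 3+.
Cation: ligand charges sum to -3; for the ion to be 3+, W = +6.

dichloro(glycinato)(1,10-phenanthroline)tungsten(VI) (acetylacetonato)oxalatocadmate(II)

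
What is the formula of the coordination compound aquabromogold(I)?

[AuBr(H2O)]

Ligands: 1 bromo (Br, -1), 1 aqua (H2O, neutral). Ligand charge sum = -1.
With Au in oxidation state +1, the complex ion is [Au...].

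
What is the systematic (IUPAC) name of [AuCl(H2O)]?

There is no counter-ion, so the complex is neutral overall.
Ligand charges: 1×aqua (neutral), 1×chloro (-1 each); total -1. So Au + (-1) = 0, giving Au = +1.
Ligands are named alphabetically: aqua before chloro.

aquachlorogold(I)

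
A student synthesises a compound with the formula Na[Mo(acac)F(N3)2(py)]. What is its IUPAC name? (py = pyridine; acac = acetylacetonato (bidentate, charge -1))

sodium (acetylacetonato)diazidofluoro(pyridine)molybdate(III)

The 1 sodium counter-ion carries a total charge of +1, so each complex ion is 1−.
Ligand charges: 2×azido (-1 each), 1×pyridine (neutral), 1×fluoro (-1 each), 1×acetylacetonato (-1 each); total -4. So Mo + (-4) = 1−, giving Mo = +3.
Ligands are named alphabetically: acetylacetonato before azido before fluoro before pyridine.
The complex ion is anionic, so molybdenum takes the -ate form molybdate(III).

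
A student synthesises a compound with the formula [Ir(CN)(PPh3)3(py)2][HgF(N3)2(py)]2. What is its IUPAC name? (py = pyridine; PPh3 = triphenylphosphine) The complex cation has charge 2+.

cyanobis(pyridine)tris(triphenylphosphine)iridium(III) diazidofluoro(pyridine)mercurate(II)

Both ions are complex: the cation is named first with the plain metal name, the anion second with the -ate form; each ion's ligands are alphabetised independently.
The complex cation is given as 2+; its ligand charges sum to -1, so Ir = +3.
With 2 anions per cation, each anion must be 2/2 = 1−.
Anion: ligand charges sum to -3; for the ion to be 1−, Hg = +2.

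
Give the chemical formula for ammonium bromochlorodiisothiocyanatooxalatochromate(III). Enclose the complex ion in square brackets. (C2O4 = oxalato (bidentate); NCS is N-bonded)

Ligands: 1 bromo (Br, -1), 1 oxalato (C2O4, -2), 1 chloro (Cl, -1), 2 isothiocyanato (NCS, -1). Ligand charge sum = -6.
With Cr in oxidation state +3, the complex ion is [Cr...]^3−.
Charge balance with ammonium (+1) requires 1 complex ion per 3 ammonium.

(NH4)3[CrBr(C2O4)Cl(NCS)2]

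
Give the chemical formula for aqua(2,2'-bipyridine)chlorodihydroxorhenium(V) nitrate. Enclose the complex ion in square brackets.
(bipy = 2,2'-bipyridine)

Ligands: 1 aqua (H2O, neutral), 1 chloro (Cl, -1), 1 2,2'-bipyridine (bipy, neutral), 2 hydroxo (OH, -1). Ligand charge sum = -3.
With Re in oxidation state +5, the complex ion is [Re...]^2+.
Charge balance with nitrate (-1) requires 1 complex ion per 2 nitrate.

[Re(bipy)Cl(H2O)(OH)2](NO3)2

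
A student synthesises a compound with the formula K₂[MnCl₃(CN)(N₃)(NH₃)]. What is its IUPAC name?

The 2 potassium counter-ions carry a total charge of +2, so each complex ion is 2−.
Ligand charges: 1×ammine (neutral), 3×chloro (-1 each), 1×cyano (-1 each), 1×azido (-1 each); total -5. So Mn + (-5) = 2−, giving Mn = +3.
Ligands are named alphabetically: ammine before azido before chloro before cyano.
The complex ion is anionic, so manganese takes the -ate form manganate(III).

potassium ammineazidotrichlorocyanomanganate(III)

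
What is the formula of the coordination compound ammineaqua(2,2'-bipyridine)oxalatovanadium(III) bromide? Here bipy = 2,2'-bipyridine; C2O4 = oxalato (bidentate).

Ligands: 1 2,2'-bipyridine (bipy, neutral), 1 ammine (NH3, neutral), 1 aqua (H2O, neutral), 1 oxalato (C2O4, -2). Ligand charge sum = -2.
With V in oxidation state +3, the complex ion is [V...]^1+.
Charge balance with bromide (-1) requires 1 complex ion per 1 bromide.

[V(bipy)(C2O4)(H2O)(NH3)]Br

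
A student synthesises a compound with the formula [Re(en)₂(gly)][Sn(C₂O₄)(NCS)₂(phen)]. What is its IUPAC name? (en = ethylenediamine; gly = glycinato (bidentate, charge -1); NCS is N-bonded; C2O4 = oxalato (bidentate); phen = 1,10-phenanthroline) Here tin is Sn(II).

Sn is given as +2; the anion's ligand charges sum to -4, so the complex anion is 2−.
A 1:1 salt means the cation carries the equal and opposite charge, 2+.
Cation: ligand charges sum to -1; for the ion to be 2+, Re = +3.

bis(ethylenediamine)(glycinato)rhenium(III) diisothiocyanatooxalato(1,10-phenanthroline)stannate(II)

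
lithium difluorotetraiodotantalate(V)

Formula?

Ligands: 2 fluoro (F, -1), 4 iodo (I, -1). Ligand charge sum = -6.
Charge balance with lithium (+1) requires 1 complex ion per 1 lithium.

Li[TaF2I4]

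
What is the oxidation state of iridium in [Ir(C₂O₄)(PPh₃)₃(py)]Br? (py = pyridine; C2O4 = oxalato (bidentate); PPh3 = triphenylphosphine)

1 bromide outside the brackets (-1 each) → the complex ion is 1+.
Ligand charges: 1×py neutral; 1×C2O4 = -2; 3×PPh3 neutral; sum -2.
Ir + (-2) = 1+ ⇒ Ir is +3.

+3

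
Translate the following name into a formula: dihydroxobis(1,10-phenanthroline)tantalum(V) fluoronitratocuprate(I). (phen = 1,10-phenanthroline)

[Ta(OH)2(phen)2][CuF(NO3)]3

Cation [Ta…]: ligand charges -2, Ta(V) ⇒ ion charge 3+.
Anion [Cu…]: ligand charges -2, Cu(I) ⇒ ion charge 1−.
One 3+ cation requires 3 of the 1− anion.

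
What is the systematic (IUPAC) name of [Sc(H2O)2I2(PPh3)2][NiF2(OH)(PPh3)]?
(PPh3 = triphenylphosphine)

Both ions are complex: the cation is named first with the plain metal name, the anion second with the -ate form; each ion's ligands are alphabetised independently.
Scandium is always +3 in its complexes; the cation's ligand charges sum to -2, so the complex cation is 1+.
A 1:1 salt means the anion carries the equal and opposite charge, 1−.
Anion: ligand charges sum to -3; for the ion to be 1−, Ni = +2.

diaquadiiodobis(triphenylphosphine)scandium(III) difluorohydroxo(triphenylphosphine)nickelate(II)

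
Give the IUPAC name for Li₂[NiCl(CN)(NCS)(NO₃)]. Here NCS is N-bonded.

lithium chlorocyanoisothiocyanatonitratonickelate(II)

The 2 lithium counter-ions carry a total charge of +2, so each complex ion is 2−.
Ligand charges: 1×isothiocyanato (-1 each), 1×nitrato (-1 each), 1×cyano (-1 each), 1×chloro (-1 each); total -4. So Ni + (-4) = 2−, giving Ni = +2.
The complex ion is anionic, so nickel takes the -ate form nickelate(II).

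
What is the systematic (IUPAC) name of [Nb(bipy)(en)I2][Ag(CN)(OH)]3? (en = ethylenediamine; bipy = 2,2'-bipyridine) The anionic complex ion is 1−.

Both ions are complex: the cation is named first with the plain metal name, the anion second with the -ate form; each ion's ligands are alphabetised independently.
The complex anion is given as 1−; its ligand charges sum to -2, so Ag = +1.
With 3 anions per cation, the cation must be 3×1 = 3+.
Cation: ligand charges sum to -2; for the ion to be 3+, Nb = +5.

(2,2'-bipyridine)(ethylenediamine)diiodoniobium(V) cyanohydroxoargentate(I)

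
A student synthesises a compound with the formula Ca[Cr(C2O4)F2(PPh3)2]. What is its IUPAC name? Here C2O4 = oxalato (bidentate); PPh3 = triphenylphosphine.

The 1 calcium counter-ion carries a total charge of +2, so each complex ion is 2−.
Ligand charges: 2×fluoro (-1 each), 1×oxalato (-2 each), 2×triphenylphosphine (neutral); total -4. So Cr + (-4) = 2−, giving Cr = +2.
Ligands are named alphabetically: fluoro before oxalato before triphenylphosphine.
The complex ion is anionic, so chromium takes the -ate form chromate(II).

calcium difluorooxalatobis(triphenylphosphine)chromate(II)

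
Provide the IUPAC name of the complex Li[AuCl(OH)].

The 1 lithium counter-ion carries a total charge of +1, so each complex ion is 1−.
Ligand charges: 1×chloro (-1 each), 1×hydroxo (-1 each); total -2. So Au + (-2) = 1−, giving Au = +1.
The complex ion is anionic, so gold takes the -ate form aurate(I).

lithium chlorohydroxoaurate(I)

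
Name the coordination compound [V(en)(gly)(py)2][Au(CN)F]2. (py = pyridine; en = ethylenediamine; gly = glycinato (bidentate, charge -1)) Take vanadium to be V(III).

Both ions are complex: the cation is named first with the plain metal name, the anion second with the -ate form; each ion's ligands are alphabetised independently.
V is given as +3; the cation's ligand charges sum to -1, so the complex cation is 2+.
With 2 anions per cation, each anion must be 2/2 = 1−.
Anion: ligand charges sum to -2; for the ion to be 1−, Au = +1.

(ethylenediamine)(glycinato)bis(pyridine)vanadium(III) cyanofluoroaurate(I)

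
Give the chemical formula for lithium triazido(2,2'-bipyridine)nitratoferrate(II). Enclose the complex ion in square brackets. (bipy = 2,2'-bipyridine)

Li2[Fe(bipy)(N3)3(NO3)]

Ligands: 1 nitrato (NO3, -1), 1 2,2'-bipyridine (bipy, neutral), 3 azido (N3, -1). Ligand charge sum = -4.
With Fe in oxidation state +2, the complex ion is [Fe...]^2−.
Charge balance with lithium (+1) requires 1 complex ion per 2 lithium.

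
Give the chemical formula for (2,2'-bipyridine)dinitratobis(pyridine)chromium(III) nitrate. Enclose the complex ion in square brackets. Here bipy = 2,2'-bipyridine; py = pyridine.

[Cr(bipy)(NO3)2(py)2]NO3

Ligands: 1 2,2'-bipyridine (bipy, neutral), 2 pyridine (py, neutral), 2 nitrato (NO3, -1). Ligand charge sum = -2.
Charge balance with nitrate (-1) requires 1 complex ion per 1 nitrate.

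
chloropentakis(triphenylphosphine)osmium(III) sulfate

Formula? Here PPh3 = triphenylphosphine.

[OsCl(PPh3)5]SO4

Ligands: 1 chloro (Cl, -1), 5 triphenylphosphine (PPh3, neutral). Ligand charge sum = -1.
With Os in oxidation state +3, the complex ion is [Os...]^2+.
Charge balance with sulfate (-2) requires 1 complex ion per 1 sulfate.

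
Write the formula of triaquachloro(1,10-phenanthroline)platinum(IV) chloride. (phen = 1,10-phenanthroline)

[PtCl(H2O)3(phen)]Cl3

Ligands: 1 1,10-phenanthroline (phen, neutral), 3 aqua (H2O, neutral), 1 chloro (Cl, -1). Ligand charge sum = -1.
Charge balance with chloride (-1) requires 1 complex ion per 3 chloride.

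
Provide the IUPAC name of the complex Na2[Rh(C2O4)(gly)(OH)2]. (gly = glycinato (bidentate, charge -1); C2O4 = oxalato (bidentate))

The 2 sodium counter-ions carry a total charge of +2, so each complex ion is 2−.
Ligand charges: 2×hydroxo (-1 each), 1×glycinato (-1 each), 1×oxalato (-2 each); total -5. So Rh + (-5) = 2−, giving Rh = +3.
Ligands are named alphabetically: glycinato before hydroxo before oxalato.
The complex ion is anionic, so rhodium takes the -ate form rhodate(III).

sodium (glycinato)dihydroxooxalatorhodate(III)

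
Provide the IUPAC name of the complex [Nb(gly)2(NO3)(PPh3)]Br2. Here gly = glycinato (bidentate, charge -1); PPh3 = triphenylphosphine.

bis(glycinato)nitrato(triphenylphosphine)niobium(V) bromide

The 2 bromide counter-ions carry a total charge of -2, so each complex ion is 2+.
Ligand charges: 2×glycinato (-1 each), 1×triphenylphosphine (neutral), 1×nitrato (-1 each); total -3. So Nb + (-3) = 2+, giving Nb = +5.
Ligands are named alphabetically: glycinato before nitrato before triphenylphosphine.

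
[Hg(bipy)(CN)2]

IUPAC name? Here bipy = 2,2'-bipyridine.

There is no counter-ion, so the complex is neutral overall.
Ligand charges: 1×2,2'-bipyridine (neutral), 2×cyano (-1 each); total -2. So Hg + (-2) = 0, giving Hg = +2.
Ligands are named alphabetically: bipyridine before cyano.

(2,2'-bipyridine)dicyanomercury(II)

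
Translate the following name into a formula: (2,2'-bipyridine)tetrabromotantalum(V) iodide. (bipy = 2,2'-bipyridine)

Ligands: 4 bromo (Br, -1), 1 2,2'-bipyridine (bipy, neutral). Ligand charge sum = -4.
Charge balance with iodide (-1) requires 1 complex ion per 1 iodide.

[Ta(bipy)Br4]I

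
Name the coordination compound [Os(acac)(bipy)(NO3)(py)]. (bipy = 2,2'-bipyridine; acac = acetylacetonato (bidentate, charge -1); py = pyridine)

(acetylacetonato)(2,2'-bipyridine)nitrato(pyridine)osmium(II)

There is no counter-ion, so the complex is neutral overall.
Ligand charges: 1×2,2'-bipyridine (neutral), 1×acetylacetonato (-1 each), 1×pyridine (neutral), 1×nitrato (-1 each); total -2. So Os + (-2) = 0, giving Os = +2.
Ligands are named alphabetically: acetylacetonato before bipyridine before nitrato before pyridine.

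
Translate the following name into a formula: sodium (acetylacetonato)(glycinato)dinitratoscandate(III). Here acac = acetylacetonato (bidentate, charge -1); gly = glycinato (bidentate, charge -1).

Na[Sc(acac)(gly)(NO3)2]

Ligands: 1 acetylacetonato (acac, -1), 1 glycinato (gly, -1), 2 nitrato (NO3, -1). Ligand charge sum = -4.
With Sc in oxidation state +3, the complex ion is [Sc...]^1−.
Charge balance with sodium (+1) requires 1 complex ion per 1 sodium.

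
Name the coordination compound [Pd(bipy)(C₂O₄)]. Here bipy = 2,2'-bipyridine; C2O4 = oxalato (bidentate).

(2,2'-bipyridine)oxalatopalladium(II)

There is no counter-ion, so the complex is neutral overall.
Ligand charges: 1×2,2'-bipyridine (neutral), 1×oxalato (-2 each); total -2. So Pd + (-2) = 0, giving Pd = +2.
Ligands are named alphabetically: bipyridine before oxalato.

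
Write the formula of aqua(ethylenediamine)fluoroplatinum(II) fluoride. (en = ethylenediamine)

Ligands: 1 ethylenediamine (en, neutral), 1 aqua (H2O, neutral), 1 fluoro (F, -1). Ligand charge sum = -1.
Charge balance with fluoride (-1) requires 1 complex ion per 1 fluoride.

[Pt(en)F(H2O)]F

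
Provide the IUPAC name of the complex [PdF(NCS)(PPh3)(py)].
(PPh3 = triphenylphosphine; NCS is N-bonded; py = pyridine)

fluoroisothiocyanato(pyridine)(triphenylphosphine)palladium(II)

There is no counter-ion, so the complex is neutral overall.
Ligand charges: 1×fluoro (-1 each), 1×triphenylphosphine (neutral), 1×isothiocyanato (-1 each), 1×pyridine (neutral); total -2. So Pd + (-2) = 0, giving Pd = +2.
Ligands are named alphabetically: fluoro before isothiocyanato before pyridine before triphenylphosphine.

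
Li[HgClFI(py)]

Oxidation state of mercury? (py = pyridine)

+2

1 lithium outside the brackets (+1 each) → the complex ion is 1−.
Ligand charges: 1×I = -1; 1×F = -1; 1×py neutral; 1×Cl = -1; sum -3.
Hg + (-3) = 1− ⇒ Hg is +2.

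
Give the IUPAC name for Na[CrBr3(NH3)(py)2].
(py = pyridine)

sodium amminetribromobis(pyridine)chromate(II)

The 1 sodium counter-ion carries a total charge of +1, so each complex ion is 1−.
Ligand charges: 2×pyridine (neutral), 3×bromo (-1 each), 1×ammine (neutral); total -3. So Cr + (-3) = 1−, giving Cr = +2.
Ligands are named alphabetically: ammine before bromo before pyridine.
The complex ion is anionic, so chromium takes the -ate form chromate(II).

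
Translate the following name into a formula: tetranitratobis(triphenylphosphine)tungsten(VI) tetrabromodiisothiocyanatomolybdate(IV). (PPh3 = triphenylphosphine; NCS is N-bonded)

[W(NO3)4(PPh3)2][MoBr4(NCS)2]

Cation [W…]: ligand charges -4, W(VI) ⇒ ion charge 2+.
Anion [Mo…]: ligand charges -6, Mo(IV) ⇒ ion charge 2−.
One 2+ cation balances one 2− anion.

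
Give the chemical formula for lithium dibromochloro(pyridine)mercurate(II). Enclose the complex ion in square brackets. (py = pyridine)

Li[HgBr2Cl(py)]

Ligands: 1 pyridine (py, neutral), 2 bromo (Br, -1), 1 chloro (Cl, -1). Ligand charge sum = -3.
With Hg in oxidation state +2, the complex ion is [Hg...]^1−.
Charge balance with lithium (+1) requires 1 complex ion per 1 lithium.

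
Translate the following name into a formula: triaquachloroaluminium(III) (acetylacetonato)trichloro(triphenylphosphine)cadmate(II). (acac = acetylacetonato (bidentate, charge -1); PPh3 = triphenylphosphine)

[AlCl(H2O)3][Cd(acac)Cl3(PPh3)]

Cation [Al…]: ligand charges -1, Al(III) ⇒ ion charge 2+.
Anion [Cd…]: ligand charges -4, Cd(II) ⇒ ion charge 2−.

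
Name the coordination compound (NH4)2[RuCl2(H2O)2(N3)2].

ammonium diaquadiazidodichlororuthenate(II)

The 2 ammonium counter-ions carry a total charge of +2, so each complex ion is 2−.
Ligand charges: 2×azido (-1 each), 2×chloro (-1 each), 2×aqua (neutral); total -4. So Ru + (-4) = 2−, giving Ru = +2.
Ligands are named alphabetically: aqua before azido before chloro.
The complex ion is anionic, so ruthenium takes the -ate form ruthenate(II).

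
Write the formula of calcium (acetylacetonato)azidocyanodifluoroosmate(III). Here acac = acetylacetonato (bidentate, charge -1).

Ligands: 1 cyano (CN, -1), 2 fluoro (F, -1), 1 acetylacetonato (acac, -1), 1 azido (N3, -1). Ligand charge sum = -5.
Charge balance with calcium (+2) requires 1 complex ion per 1 calcium.

Ca[Os(acac)(CN)F2(N3)]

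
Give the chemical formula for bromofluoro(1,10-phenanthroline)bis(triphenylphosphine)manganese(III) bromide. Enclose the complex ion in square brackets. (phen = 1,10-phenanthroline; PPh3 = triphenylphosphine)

Ligands: 1 bromo (Br, -1), 1 fluoro (F, -1), 1 1,10-phenanthroline (phen, neutral), 2 triphenylphosphine (PPh3, neutral). Ligand charge sum = -2.
With Mn in oxidation state +3, the complex ion is [Mn...]^1+.
Charge balance with bromide (-1) requires 1 complex ion per 1 bromide.

[MnBrF(phen)(PPh3)2]Br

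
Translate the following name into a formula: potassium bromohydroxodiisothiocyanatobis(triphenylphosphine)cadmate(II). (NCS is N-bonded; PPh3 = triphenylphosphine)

K2[CdBr(NCS)2(OH)(PPh3)2]

Ligands: 1 hydroxo (OH, -1), 1 bromo (Br, -1), 2 isothiocyanato (NCS, -1), 2 triphenylphosphine (PPh3, neutral). Ligand charge sum = -4.
With Cd in oxidation state +2, the complex ion is [Cd...]^2−.
Charge balance with potassium (+1) requires 1 complex ion per 2 potassium.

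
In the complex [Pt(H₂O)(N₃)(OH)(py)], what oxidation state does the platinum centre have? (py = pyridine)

No counter-ion: the bracketed complex is neutral.
Ligand charges: 1×py neutral; 1×OH = -1; 1×H2O neutral; 1×N3 = -1; sum -2.
Pt + (-2) = 0 ⇒ Pt is +2.

+2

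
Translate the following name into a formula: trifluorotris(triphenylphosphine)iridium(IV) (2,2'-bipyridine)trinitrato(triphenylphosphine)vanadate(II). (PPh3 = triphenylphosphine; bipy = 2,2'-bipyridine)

Cation [Ir…]: ligand charges -3, Ir(IV) ⇒ ion charge 1+.
Anion [V…]: ligand charges -3, V(II) ⇒ ion charge 1−.

[IrF3(PPh3)3][V(bipy)(NO3)3(PPh3)]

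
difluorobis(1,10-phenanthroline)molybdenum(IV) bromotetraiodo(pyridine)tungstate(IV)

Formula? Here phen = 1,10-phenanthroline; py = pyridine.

[MoF2(phen)2][WBrI4(py)]2

Cation [Mo…]: ligand charges -2, Mo(IV) ⇒ ion charge 2+.
Anion [W…]: ligand charges -5, W(IV) ⇒ ion charge 1−.
One 2+ cation requires 2 of the 1− anion.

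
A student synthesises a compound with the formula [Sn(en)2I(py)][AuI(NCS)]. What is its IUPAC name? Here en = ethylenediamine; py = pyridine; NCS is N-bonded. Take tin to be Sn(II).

Sn is given as +2; the cation's ligand charges sum to -1, so the complex cation is 1+.
A 1:1 salt means the anion carries the equal and opposite charge, 1−.
Anion: ligand charges sum to -2; for the ion to be 1−, Au = +1.

bis(ethylenediamine)iodo(pyridine)tin(II) iodoisothiocyanatoaurate(I)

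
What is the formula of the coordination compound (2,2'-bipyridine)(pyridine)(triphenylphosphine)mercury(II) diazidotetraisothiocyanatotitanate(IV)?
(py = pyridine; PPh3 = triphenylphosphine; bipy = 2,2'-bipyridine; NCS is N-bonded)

[Hg(bipy)(PPh3)(py)][Ti(N3)2(NCS)4]

Cation [Hg…]: ligand charges 0, Hg(II) ⇒ ion charge 2+.
Anion [Ti…]: ligand charges -6, Ti(IV) ⇒ ion charge 2−.
One 2+ cation balances one 2− anion.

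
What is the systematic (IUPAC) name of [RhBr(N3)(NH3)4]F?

tetraammineazidobromorhodium(III) fluoride

The 1 fluoride counter-ion carries a total charge of -1, so each complex ion is 1+.
Ligand charges: 1×bromo (-1 each), 1×azido (-1 each), 4×ammine (neutral); total -2. So Rh + (-2) = 1+, giving Rh = +3.
Ligands are named alphabetically: ammine before azido before bromo.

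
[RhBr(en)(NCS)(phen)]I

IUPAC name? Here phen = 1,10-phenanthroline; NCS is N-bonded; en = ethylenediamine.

bromo(ethylenediamine)isothiocyanato(1,10-phenanthroline)rhodium(III) iodide

The 1 iodide counter-ion carries a total charge of -1, so each complex ion is 1+.
Ligand charges: 1×1,10-phenanthroline (neutral), 1×bromo (-1 each), 1×isothiocyanato (-1 each), 1×ethylenediamine (neutral); total -2. So Rh + (-2) = 1+, giving Rh = +3.
Ligands are named alphabetically: bromo before ethylenediamine before isothiocyanato before phenanthroline.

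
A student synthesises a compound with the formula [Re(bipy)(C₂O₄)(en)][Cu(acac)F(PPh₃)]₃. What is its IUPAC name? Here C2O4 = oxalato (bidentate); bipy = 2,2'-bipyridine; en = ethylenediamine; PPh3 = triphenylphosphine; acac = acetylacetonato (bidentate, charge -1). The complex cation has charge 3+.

The complex cation is given as 3+; its ligand charges sum to -2, so Re = +5.
With 3 anions per cation, each anion must be 3/3 = 1−.
Anion: ligand charges sum to -2; for the ion to be 1−, Cu = +1.

(2,2'-bipyridine)(ethylenediamine)oxalatorhenium(V) (acetylacetonato)fluoro(triphenylphosphine)cuprate(I)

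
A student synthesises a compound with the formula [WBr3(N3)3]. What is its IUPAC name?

triazidotribromotungsten(VI)

There is no counter-ion, so the complex is neutral overall.
Ligand charges: 3×bromo (-1 each), 3×azido (-1 each); total -6. So W + (-6) = 0, giving W = +6.
Ligands are named alphabetically: azido before bromo.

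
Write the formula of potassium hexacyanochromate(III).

K3[Cr(CN)6]

Ligands: 6 cyano (CN, -1). Ligand charge sum = -6.
Charge balance with potassium (+1) requires 1 complex ion per 3 potassium.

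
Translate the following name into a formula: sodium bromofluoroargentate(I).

Na[AgBrF]

Ligands: 1 bromo (Br, -1), 1 fluoro (F, -1). Ligand charge sum = -2.
With Ag in oxidation state +1, the complex ion is [Ag...]^1−.
Charge balance with sodium (+1) requires 1 complex ion per 1 sodium.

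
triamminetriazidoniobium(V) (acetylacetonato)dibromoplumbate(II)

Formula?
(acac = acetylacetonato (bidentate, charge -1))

Cation [Nb…]: ligand charges -3, Nb(V) ⇒ ion charge 2+.
Anion [Pb…]: ligand charges -3, Pb(II) ⇒ ion charge 1−.
One 2+ cation requires 2 of the 1− anion.

[Nb(N3)3(NH3)3][Pb(acac)Br2]2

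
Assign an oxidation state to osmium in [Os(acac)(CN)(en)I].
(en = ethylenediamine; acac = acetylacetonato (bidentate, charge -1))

No counter-ion: the bracketed complex is neutral.
Ligand charges: 1×I = -1; 1×en neutral; 1×CN = -1; 1×acac = -1; sum -3.
Os + (-3) = 0 ⇒ Os is +3.

+3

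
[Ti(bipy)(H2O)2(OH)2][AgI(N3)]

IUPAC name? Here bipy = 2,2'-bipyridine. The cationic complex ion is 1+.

The complex cation is given as 1+; its ligand charges sum to -2, so Ti = +3.
A 1:1 salt means the anion carries the equal and opposite charge, 1−.
Anion: ligand charges sum to -2; for the ion to be 1−, Ag = +1.

diaqua(2,2'-bipyridine)dihydroxotitanium(III) azidoiodoargentate(I)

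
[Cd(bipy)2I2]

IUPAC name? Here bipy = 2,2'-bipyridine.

bis(2,2'-bipyridine)diiodocadmium(II)

There is no counter-ion, so the complex is neutral overall.
Ligand charges: 2×iodo (-1 each), 2×2,2'-bipyridine (neutral); total -2. So Cd + (-2) = 0, giving Cd = +2.
Ligands are named alphabetically: bipyridine before iodo.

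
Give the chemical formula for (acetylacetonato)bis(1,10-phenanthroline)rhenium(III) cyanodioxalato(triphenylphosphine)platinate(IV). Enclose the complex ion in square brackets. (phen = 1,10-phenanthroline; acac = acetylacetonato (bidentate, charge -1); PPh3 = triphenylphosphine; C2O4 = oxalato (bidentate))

Cation [Re…]: ligand charges -1, Re(III) ⇒ ion charge 2+.
Anion [Pt…]: ligand charges -5, Pt(IV) ⇒ ion charge 1−.
One 2+ cation requires 2 of the 1− anion.

[Re(acac)(phen)2][Pt(C2O4)2(CN)(PPh3)]2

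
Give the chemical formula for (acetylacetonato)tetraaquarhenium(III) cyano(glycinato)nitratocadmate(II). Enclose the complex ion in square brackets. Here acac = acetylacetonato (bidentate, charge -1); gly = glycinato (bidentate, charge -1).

Cation [Re…]: ligand charges -1, Re(III) ⇒ ion charge 2+.
Anion [Cd…]: ligand charges -3, Cd(II) ⇒ ion charge 1−.

[Re(acac)(H2O)4][Cd(CN)(gly)(NO3)]2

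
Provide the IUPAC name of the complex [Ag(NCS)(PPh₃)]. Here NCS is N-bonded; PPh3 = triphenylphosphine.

isothiocyanato(triphenylphosphine)silver(I)

There is no counter-ion, so the complex is neutral overall.
Ligand charges: 1×isothiocyanato (-1 each), 1×triphenylphosphine (neutral); total -1. So Ag + (-1) = 0, giving Ag = +1.
Ligands are named alphabetically: isothiocyanato before triphenylphosphine.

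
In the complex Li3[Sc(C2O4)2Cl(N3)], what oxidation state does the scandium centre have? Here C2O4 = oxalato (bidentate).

+3

3 lithium outside the brackets (+1 each) → the complex ion is 3−.
Ligand charges: 1×N3 = -1; 1×Cl = -1; 2×C2O4 = -4; sum -6.
Sc + (-6) = 3− ⇒ Sc is +3.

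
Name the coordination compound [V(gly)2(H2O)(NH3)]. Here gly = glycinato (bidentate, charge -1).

There is no counter-ion, so the complex is neutral overall.
Ligand charges: 1×ammine (neutral), 1×aqua (neutral), 2×glycinato (-1 each); total -2. So V + (-2) = 0, giving V = +2.
Ligands are named alphabetically: ammine before aqua before glycinato.

ammineaquabis(glycinato)vanadium(II)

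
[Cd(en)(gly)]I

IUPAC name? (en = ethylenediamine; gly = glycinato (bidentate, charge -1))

(ethylenediamine)(glycinato)cadmium(II) iodide

The 1 iodide counter-ion carries a total charge of -1, so each complex ion is 1+.
Ligand charges: 1×ethylenediamine (neutral), 1×glycinato (-1 each); total -1. So Cd + (-1) = 1+, giving Cd = +2.
Ligands are named alphabetically: ethylenediamine before glycinato.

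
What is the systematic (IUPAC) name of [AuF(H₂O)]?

aquafluorogold(I)

There is no counter-ion, so the complex is neutral overall.
Ligand charges: 1×aqua (neutral), 1×fluoro (-1 each); total -1. So Au + (-1) = 0, giving Au = +1.
Ligands are named alphabetically: aqua before fluoro.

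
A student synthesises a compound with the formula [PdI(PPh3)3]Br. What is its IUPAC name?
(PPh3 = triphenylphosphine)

The 1 bromide counter-ion carries a total charge of -1, so each complex ion is 1+.
Ligand charges: 3×triphenylphosphine (neutral), 1×iodo (-1 each); total -1. So Pd + (-1) = 1+, giving Pd = +2.
Ligands are named alphabetically: iodo before triphenylphosphine.

iodotris(triphenylphosphine)palladium(II) bromide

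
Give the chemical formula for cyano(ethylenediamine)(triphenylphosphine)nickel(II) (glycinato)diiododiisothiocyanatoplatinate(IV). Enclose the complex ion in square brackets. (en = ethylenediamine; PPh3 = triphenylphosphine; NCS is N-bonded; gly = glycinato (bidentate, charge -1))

Cation [Ni…]: ligand charges -1, Ni(II) ⇒ ion charge 1+.
Anion [Pt…]: ligand charges -5, Pt(IV) ⇒ ion charge 1−.
One 1+ cation balances one 1− anion.

[Ni(CN)(en)(PPh3)][Pt(gly)I2(NCS)2]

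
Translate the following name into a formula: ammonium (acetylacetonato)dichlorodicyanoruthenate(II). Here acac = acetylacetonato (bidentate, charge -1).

(NH4)3[Ru(acac)Cl2(CN)2]

Ligands: 1 acetylacetonato (acac, -1), 2 chloro (Cl, -1), 2 cyano (CN, -1). Ligand charge sum = -5.
Charge balance with ammonium (+1) requires 1 complex ion per 3 ammonium.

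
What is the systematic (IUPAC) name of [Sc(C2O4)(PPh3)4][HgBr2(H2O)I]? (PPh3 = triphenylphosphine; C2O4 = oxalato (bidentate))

oxalatotetrakis(triphenylphosphine)scandium(III) aquadibromoiodomercurate(II)

Both ions are complex: the cation is named first with the plain metal name, the anion second with the -ate form; each ion's ligands are alphabetised independently.
Scandium is always +3 in its complexes; the cation's ligand charges sum to -2, so the complex cation is 1+.
A 1:1 salt means the anion carries the equal and opposite charge, 1−.
Anion: ligand charges sum to -3; for the ion to be 1−, Hg = +2.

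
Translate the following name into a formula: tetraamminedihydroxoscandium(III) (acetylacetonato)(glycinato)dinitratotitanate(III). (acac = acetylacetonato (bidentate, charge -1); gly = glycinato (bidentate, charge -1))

[Sc(NH3)4(OH)2][Ti(acac)(gly)(NO3)2]

Cation [Sc…]: ligand charges -2, Sc(III) ⇒ ion charge 1+.
Anion [Ti…]: ligand charges -4, Ti(III) ⇒ ion charge 1−.
One 1+ cation balances one 1− anion.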